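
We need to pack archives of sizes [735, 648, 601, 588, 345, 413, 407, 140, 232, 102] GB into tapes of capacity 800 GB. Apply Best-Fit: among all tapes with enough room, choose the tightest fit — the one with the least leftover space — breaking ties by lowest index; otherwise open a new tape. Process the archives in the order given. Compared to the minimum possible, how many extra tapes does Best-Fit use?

Best-Fit: [735] [648,140] [601] [588] [345,413] [407,232,102] → 6 tapes.
Total size 4211 GB; any packing needs at least ⌈4211/800⌉ = 6 tapes.
So 6 is already optimal.

0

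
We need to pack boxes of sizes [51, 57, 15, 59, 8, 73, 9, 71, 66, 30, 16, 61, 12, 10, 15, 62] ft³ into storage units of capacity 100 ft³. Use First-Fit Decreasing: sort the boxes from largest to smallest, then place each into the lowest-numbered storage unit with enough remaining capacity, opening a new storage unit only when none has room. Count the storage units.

8

Sorted descending: 73, 71, 66, 62, 61, 59, 57, 51, 30, 16, 15, 15, 12, 10, 9, 8.
73 ft³ → storage unit 1 (remaining 27 ft³)
71 ft³ → storage unit 2 (remaining 29 ft³)
66 ft³ → storage unit 3 (remaining 34 ft³)
62 ft³ → storage unit 4 (remaining 38 ft³)
61 ft³ → storage unit 5 (remaining 39 ft³)
59 ft³ → storage unit 6 (remaining 41 ft³)
57 ft³ → storage unit 7 (remaining 43 ft³)
51 ft³ → storage unit 8 (remaining 49 ft³)
30 ft³ → storage unit 3 (remaining 4 ft³)
16 ft³ → storage unit 1 (remaining 11 ft³)
15 ft³ → storage unit 2 (remaining 14 ft³)
15 ft³ → storage unit 4 (remaining 23 ft³)
12 ft³ → storage unit 2 (remaining 2 ft³)
10 ft³ → storage unit 1 (remaining 1 ft³)
9 ft³ → storage unit 4 (remaining 14 ft³)
8 ft³ → storage unit 4 (remaining 6 ft³)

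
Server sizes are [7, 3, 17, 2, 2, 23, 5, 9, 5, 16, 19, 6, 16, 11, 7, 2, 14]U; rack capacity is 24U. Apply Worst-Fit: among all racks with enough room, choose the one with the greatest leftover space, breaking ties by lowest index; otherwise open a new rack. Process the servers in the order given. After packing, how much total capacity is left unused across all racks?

Put 7U in rack 1; 17U remain.
Put 3U in rack 1; 14U remain.
Put 17U in rack 2; 7U remain.
Put 2U in rack 1; 12U remain.
Put 2U in rack 1; 10U remain.
Put 23U in rack 3; 1U remain.
Put 5U in rack 1; 5U remain.
Put 9U in rack 4; 15U remain.
Put 5U in rack 4; 10U remain.
Put 16U in rack 5; 8U remain.
Put 19U in rack 6; 5U remain.
Put 6U in rack 4; 4U remain.
Put 16U in rack 7; 8U remain.
Put 11U in rack 8; 13U remain.
Put 7U in rack 8; 6U remain.
Put 2U in rack 5; 6U remain.
Put 14U in rack 9; 10U remain.
9 racks × 24U = 216U; used 164U; unused 52U.

52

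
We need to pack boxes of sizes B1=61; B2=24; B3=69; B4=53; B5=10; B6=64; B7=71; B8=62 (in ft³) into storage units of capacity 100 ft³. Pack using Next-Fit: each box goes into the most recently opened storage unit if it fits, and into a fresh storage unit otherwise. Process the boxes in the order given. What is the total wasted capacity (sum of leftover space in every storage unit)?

186

storage unit 1: place B1 (61 ft³), 39 ft³ left
storage unit 1: place B2 (24 ft³), 15 ft³ left
storage unit 2: place B3 (69 ft³), 31 ft³ left
storage unit 3: place B4 (53 ft³), 47 ft³ left
storage unit 3: place B5 (10 ft³), 37 ft³ left
storage unit 4: place B6 (64 ft³), 36 ft³ left
storage unit 5: place B7 (71 ft³), 29 ft³ left
storage unit 6: place B8 (62 ft³), 38 ft³ left
6 storage units × 100 ft³ = 600 ft³; used 414 ft³; unused 186 ft³.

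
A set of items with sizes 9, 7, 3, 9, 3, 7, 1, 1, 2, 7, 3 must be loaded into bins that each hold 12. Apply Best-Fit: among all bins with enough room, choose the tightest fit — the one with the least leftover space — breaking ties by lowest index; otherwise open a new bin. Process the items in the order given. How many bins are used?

5 bins

Put 9 in bin 1; 3 remain.
Put 7 in bin 2; 5 remain.
Put 3 in bin 1; 0 remain.
Put 9 in bin 3; 3 remain.
Put 3 in bin 3; 0 remain.
Put 7 in bin 4; 5 remain.
Put 1 in bin 2; 4 remain.
Put 1 in bin 2; 3 remain.
Put 2 in bin 2; 1 remain.
Put 7 in bin 5; 5 remain.
Put 3 in bin 4; 2 remain.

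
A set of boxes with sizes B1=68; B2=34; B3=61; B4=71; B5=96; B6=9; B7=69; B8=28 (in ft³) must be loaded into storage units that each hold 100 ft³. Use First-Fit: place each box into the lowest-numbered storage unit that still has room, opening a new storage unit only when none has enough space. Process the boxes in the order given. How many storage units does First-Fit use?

5 storage units

storage unit 1: place B1 (68 ft³), 32 ft³ left
storage unit 2: place B2 (34 ft³), 66 ft³ left
storage unit 2: place B3 (61 ft³), 5 ft³ left
storage unit 3: place B4 (71 ft³), 29 ft³ left
storage unit 4: place B5 (96 ft³), 4 ft³ left
storage unit 1: place B6 (9 ft³), 23 ft³ left
storage unit 5: place B7 (69 ft³), 31 ft³ left
storage unit 3: place B8 (28 ft³), 1 ft³ left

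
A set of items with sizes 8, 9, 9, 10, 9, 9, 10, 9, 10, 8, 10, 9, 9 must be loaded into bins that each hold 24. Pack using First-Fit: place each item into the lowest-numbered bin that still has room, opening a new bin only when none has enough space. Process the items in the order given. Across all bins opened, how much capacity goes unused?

49

8 → bin 1 (remaining 16)
9 → bin 1 (remaining 7)
9 → bin 2 (remaining 15)
10 → bin 2 (remaining 5)
9 → bin 3 (remaining 15)
9 → bin 3 (remaining 6)
10 → bin 4 (remaining 14)
9 → bin 4 (remaining 5)
10 → bin 5 (remaining 14)
8 → bin 5 (remaining 6)
10 → bin 6 (remaining 14)
9 → bin 6 (remaining 5)
9 → bin 7 (remaining 15)
7 bins × 24 = 168; used 119; unused 49.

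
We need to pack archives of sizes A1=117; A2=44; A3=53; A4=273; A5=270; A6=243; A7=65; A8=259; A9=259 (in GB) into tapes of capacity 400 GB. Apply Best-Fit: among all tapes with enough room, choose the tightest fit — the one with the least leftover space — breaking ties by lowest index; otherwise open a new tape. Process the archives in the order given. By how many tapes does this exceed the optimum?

1

Best-Fit: [117,44,53] [273,65] [270] [243] [259] [259] → 6 tapes.
5 archives exceed 200 GB (half the capacity), and no two of those can share a tape, so at least 5 tapes are needed.
An optimal packing achieves that bound: [273,117] [270,65,53] [259,44] [259] [243] → 5 tapes.
Excess: 6 − 5 = 1.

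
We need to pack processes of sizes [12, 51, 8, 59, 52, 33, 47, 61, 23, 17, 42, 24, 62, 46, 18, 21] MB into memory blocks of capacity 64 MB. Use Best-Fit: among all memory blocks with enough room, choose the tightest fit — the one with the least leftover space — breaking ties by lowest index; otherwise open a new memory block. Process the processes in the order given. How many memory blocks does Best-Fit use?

memory block 1: place 12 MB, 52 MB left
memory block 1: place 51 MB, 1 MB left
memory block 2: place 8 MB, 56 MB left
memory block 3: place 59 MB, 5 MB left
memory block 2: place 52 MB, 4 MB left
memory block 4: place 33 MB, 31 MB left
memory block 5: place 47 MB, 17 MB left
memory block 6: place 61 MB, 3 MB left
memory block 4: place 23 MB, 8 MB left
memory block 5: place 17 MB, 0 MB left
memory block 7: place 42 MB, 22 MB left
memory block 8: place 24 MB, 40 MB left
memory block 9: place 62 MB, 2 MB left
memory block 10: place 46 MB, 18 MB left
memory block 10: place 18 MB, 0 MB left
memory block 7: place 21 MB, 1 MB left

10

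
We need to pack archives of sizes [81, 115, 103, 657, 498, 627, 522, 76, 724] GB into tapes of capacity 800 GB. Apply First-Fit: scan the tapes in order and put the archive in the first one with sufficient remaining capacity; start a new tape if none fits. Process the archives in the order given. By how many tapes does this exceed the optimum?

0

First-Fit: [81,115,103,498] [657,76] [627] [522] [724] → 5 tapes.
Total size 3403 GB; any packing needs at least ⌈3403/800⌉ = 5 tapes.
So 5 is already optimal.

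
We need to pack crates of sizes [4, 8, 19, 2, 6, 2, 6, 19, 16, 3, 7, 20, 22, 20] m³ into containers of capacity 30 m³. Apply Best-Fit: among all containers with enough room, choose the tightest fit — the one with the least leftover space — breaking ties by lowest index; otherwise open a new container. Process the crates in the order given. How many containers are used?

7 containers

4 m³ → container 1 (remaining 26 m³)
8 m³ → container 1 (remaining 18 m³)
19 m³ → container 2 (remaining 11 m³)
2 m³ → container 2 (remaining 9 m³)
6 m³ → container 2 (remaining 3 m³)
2 m³ → container 2 (remaining 1 m³)
6 m³ → container 1 (remaining 12 m³)
19 m³ → container 3 (remaining 11 m³)
16 m³ → container 4 (remaining 14 m³)
3 m³ → container 3 (remaining 8 m³)
7 m³ → container 3 (remaining 1 m³)
20 m³ → container 5 (remaining 10 m³)
22 m³ → container 6 (remaining 8 m³)
20 m³ → container 7 (remaining 10 m³)
Final containers: [4,8,6] [19,2,6,2] [19,3,7] [16] [20] [22] [20].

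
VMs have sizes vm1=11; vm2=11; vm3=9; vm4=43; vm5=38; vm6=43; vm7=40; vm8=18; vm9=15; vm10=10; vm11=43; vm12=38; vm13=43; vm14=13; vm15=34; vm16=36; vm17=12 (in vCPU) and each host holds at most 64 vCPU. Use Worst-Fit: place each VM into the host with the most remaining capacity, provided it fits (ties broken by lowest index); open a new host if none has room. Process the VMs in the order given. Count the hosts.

10 hosts

Put vm1 (11 vCPU) in host 1; 53 vCPU remain.
Put vm2 (11 vCPU) in host 1; 42 vCPU remain.
Put vm3 (9 vCPU) in host 1; 33 vCPU remain.
Put vm4 (43 vCPU) in host 2; 21 vCPU remain.
Put vm5 (38 vCPU) in host 3; 26 vCPU remain.
Put vm6 (43 vCPU) in host 4; 21 vCPU remain.
Put vm7 (40 vCPU) in host 5; 24 vCPU remain.
Put vm8 (18 vCPU) in host 1; 15 vCPU remain.
Put vm9 (15 vCPU) in host 3; 11 vCPU remain.
Put vm10 (10 vCPU) in host 5; 14 vCPU remain.
Put vm11 (43 vCPU) in host 6; 21 vCPU remain.
Put vm12 (38 vCPU) in host 7; 26 vCPU remain.
Put vm13 (43 vCPU) in host 8; 21 vCPU remain.
Put vm14 (13 vCPU) in host 7; 13 vCPU remain.
Put vm15 (34 vCPU) in host 9; 30 vCPU remain.
Put vm16 (36 vCPU) in host 10; 28 vCPU remain.
Put vm17 (12 vCPU) in host 9; 18 vCPU remain.
Final hosts: [11,11,9,18] [43] [38,15] [43] [40,10] [43] [38,13] [43] [34,12] [36].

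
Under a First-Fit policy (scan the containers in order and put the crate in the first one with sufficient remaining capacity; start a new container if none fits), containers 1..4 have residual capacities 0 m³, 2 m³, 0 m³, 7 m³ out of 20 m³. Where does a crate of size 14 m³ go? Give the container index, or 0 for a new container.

0

No container has ≥ 14 m³ free, so a new container is opened.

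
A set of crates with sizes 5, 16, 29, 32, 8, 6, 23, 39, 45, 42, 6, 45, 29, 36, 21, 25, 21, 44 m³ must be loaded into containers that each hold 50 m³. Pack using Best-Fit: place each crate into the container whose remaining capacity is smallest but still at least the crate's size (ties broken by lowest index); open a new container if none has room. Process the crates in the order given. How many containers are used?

11

container 1: place 5 m³, 45 m³ left
container 1: place 16 m³, 29 m³ left
container 1: place 29 m³, 0 m³ left
container 2: place 32 m³, 18 m³ left
container 2: place 8 m³, 10 m³ left
container 2: place 6 m³, 4 m³ left
container 3: place 23 m³, 27 m³ left
container 4: place 39 m³, 11 m³ left
container 5: place 45 m³, 5 m³ left
container 6: place 42 m³, 8 m³ left
container 6: place 6 m³, 2 m³ left
container 7: place 45 m³, 5 m³ left
container 8: place 29 m³, 21 m³ left
container 9: place 36 m³, 14 m³ left
container 8: place 21 m³, 0 m³ left
container 3: place 25 m³, 2 m³ left
container 10: place 21 m³, 29 m³ left
container 11: place 44 m³, 6 m³ left
Final containers: [5,16,29] [32,8,6] [23,25] [39] [45] [42,6] [45] [29,21] [36] [21] [44].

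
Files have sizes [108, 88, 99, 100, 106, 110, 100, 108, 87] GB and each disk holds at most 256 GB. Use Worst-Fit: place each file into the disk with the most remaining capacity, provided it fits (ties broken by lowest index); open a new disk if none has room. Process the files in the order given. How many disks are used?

5

disk 1: place 108 GB, 148 GB left
disk 1: place 88 GB, 60 GB left
disk 2: place 99 GB, 157 GB left
disk 2: place 100 GB, 57 GB left
disk 3: place 106 GB, 150 GB left
disk 3: place 110 GB, 40 GB left
disk 4: place 100 GB, 156 GB left
disk 4: place 108 GB, 48 GB left
disk 5: place 87 GB, 169 GB left
Final disks: [108,88] [99,100] [106,110] [100,108] [87].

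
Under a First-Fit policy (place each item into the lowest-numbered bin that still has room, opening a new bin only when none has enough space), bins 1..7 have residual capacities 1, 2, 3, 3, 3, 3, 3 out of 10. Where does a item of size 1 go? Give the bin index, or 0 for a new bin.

1

Bins with room: bin 1 (1), bin 2 (2), bin 3 (3), bin 4 (3), bin 5 (3), bin 6 (3), bin 7 (3).
The first with room is bin 1.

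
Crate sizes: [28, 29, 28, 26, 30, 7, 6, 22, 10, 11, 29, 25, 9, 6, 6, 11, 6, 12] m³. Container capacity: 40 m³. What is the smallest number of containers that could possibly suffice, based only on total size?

8

Total size = 28 + 29 + 28 + 26 + 30 + 7 + 6 + 22 + 10 + 11 + 29 + 25 + 9 + 6 + 6 + 11 + 6 + 12 = 301 m³.
⌈301 / 40⌉ = 8.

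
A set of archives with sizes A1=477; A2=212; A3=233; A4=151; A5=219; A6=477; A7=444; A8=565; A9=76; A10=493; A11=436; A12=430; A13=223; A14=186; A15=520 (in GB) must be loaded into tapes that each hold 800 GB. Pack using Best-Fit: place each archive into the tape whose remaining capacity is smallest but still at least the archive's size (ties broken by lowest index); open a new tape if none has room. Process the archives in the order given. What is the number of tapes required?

tape 1: place A1 (477 GB), 323 GB left
tape 1: place A2 (212 GB), 111 GB left
tape 2: place A3 (233 GB), 567 GB left
tape 2: place A4 (151 GB), 416 GB left
tape 2: place A5 (219 GB), 197 GB left
tape 3: place A6 (477 GB), 323 GB left
tape 4: place A7 (444 GB), 356 GB left
tape 5: place A8 (565 GB), 235 GB left
tape 1: place A9 (76 GB), 35 GB left
tape 6: place A10 (493 GB), 307 GB left
tape 7: place A11 (436 GB), 364 GB left
tape 8: place A12 (430 GB), 370 GB left
tape 5: place A13 (223 GB), 12 GB left
tape 2: place A14 (186 GB), 11 GB left
tape 9: place A15 (520 GB), 280 GB left

9 tapes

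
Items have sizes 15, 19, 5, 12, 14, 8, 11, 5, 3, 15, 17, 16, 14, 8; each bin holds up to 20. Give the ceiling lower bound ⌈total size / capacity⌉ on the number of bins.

Total size = 15 + 19 + 5 + 12 + 14 + 8 + 11 + 5 + 3 + 15 + 17 + 16 + 14 + 8 = 162.
⌈162 / 20⌉ = 9.

9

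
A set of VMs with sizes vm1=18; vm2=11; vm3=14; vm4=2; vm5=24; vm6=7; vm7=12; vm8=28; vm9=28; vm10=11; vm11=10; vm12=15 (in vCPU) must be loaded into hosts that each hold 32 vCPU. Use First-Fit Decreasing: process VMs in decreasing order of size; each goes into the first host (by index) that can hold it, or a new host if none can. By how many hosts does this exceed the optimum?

0

First-Fit Decreasing: [28,2] [28] [24,7] [18,14] [15,12] [11,11,10] → 6 hosts.
Total size 180 vCPU; any packing needs at least ⌈180/32⌉ = 6 hosts.
So 6 is already optimal.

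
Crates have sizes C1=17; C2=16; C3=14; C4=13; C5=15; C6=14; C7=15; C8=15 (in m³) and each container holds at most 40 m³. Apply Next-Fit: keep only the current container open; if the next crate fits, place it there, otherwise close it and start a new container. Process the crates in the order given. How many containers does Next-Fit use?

4

Put C1 (17 m³) in container 1; 23 m³ remain.
Put C2 (16 m³) in container 1; 7 m³ remain.
Put C3 (14 m³) in container 2; 26 m³ remain.
Put C4 (13 m³) in container 2; 13 m³ remain.
Put C5 (15 m³) in container 3; 25 m³ remain.
Put C6 (14 m³) in container 3; 11 m³ remain.
Put C7 (15 m³) in container 4; 25 m³ remain.
Put C8 (15 m³) in container 4; 10 m³ remain.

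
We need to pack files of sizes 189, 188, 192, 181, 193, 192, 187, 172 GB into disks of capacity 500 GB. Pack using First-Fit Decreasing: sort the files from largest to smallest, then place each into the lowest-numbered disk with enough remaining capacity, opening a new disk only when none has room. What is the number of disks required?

4

Sorted descending: 193, 192, 192, 189, 188, 187, 181, 172.
Put 193 GB in disk 1; 307 GB remain.
Put 192 GB in disk 1; 115 GB remain.
Put 192 GB in disk 2; 308 GB remain.
Put 189 GB in disk 2; 119 GB remain.
Put 188 GB in disk 3; 312 GB remain.
Put 187 GB in disk 3; 125 GB remain.
Put 181 GB in disk 4; 319 GB remain.
Put 172 GB in disk 4; 147 GB remain.
Final disks: [193,192] [192,189] [188,187] [181,172].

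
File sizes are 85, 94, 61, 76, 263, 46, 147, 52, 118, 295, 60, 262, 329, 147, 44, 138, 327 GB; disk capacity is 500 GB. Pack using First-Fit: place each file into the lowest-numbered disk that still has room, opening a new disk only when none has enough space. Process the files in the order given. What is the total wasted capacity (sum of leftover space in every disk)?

456

85 GB → disk 1 (remaining 415 GB)
94 GB → disk 1 (remaining 321 GB)
61 GB → disk 1 (remaining 260 GB)
76 GB → disk 1 (remaining 184 GB)
263 GB → disk 2 (remaining 237 GB)
46 GB → disk 1 (remaining 138 GB)
147 GB → disk 2 (remaining 90 GB)
52 GB → disk 1 (remaining 86 GB)
118 GB → disk 3 (remaining 382 GB)
295 GB → disk 3 (remaining 87 GB)
60 GB → disk 1 (remaining 26 GB)
262 GB → disk 4 (remaining 238 GB)
329 GB → disk 5 (remaining 171 GB)
147 GB → disk 4 (remaining 91 GB)
44 GB → disk 2 (remaining 46 GB)
138 GB → disk 5 (remaining 33 GB)
327 GB → disk 6 (remaining 173 GB)
6 disks × 500 GB = 3000 GB; used 2544 GB; unused 456 GB.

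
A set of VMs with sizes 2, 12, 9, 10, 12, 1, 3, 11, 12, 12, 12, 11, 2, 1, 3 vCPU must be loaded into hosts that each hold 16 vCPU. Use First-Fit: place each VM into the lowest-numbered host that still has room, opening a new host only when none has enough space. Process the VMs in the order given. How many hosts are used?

2 vCPU → host 1 (remaining 14 vCPU)
12 vCPU → host 1 (remaining 2 vCPU)
9 vCPU → host 2 (remaining 7 vCPU)
10 vCPU → host 3 (remaining 6 vCPU)
12 vCPU → host 4 (remaining 4 vCPU)
1 vCPU → host 1 (remaining 1 vCPU)
3 vCPU → host 2 (remaining 4 vCPU)
11 vCPU → host 5 (remaining 5 vCPU)
12 vCPU → host 6 (remaining 4 vCPU)
12 vCPU → host 7 (remaining 4 vCPU)
12 vCPU → host 8 (remaining 4 vCPU)
11 vCPU → host 9 (remaining 5 vCPU)
2 vCPU → host 2 (remaining 2 vCPU)
1 vCPU → host 1 (remaining 0 vCPU)
3 vCPU → host 3 (remaining 3 vCPU)

9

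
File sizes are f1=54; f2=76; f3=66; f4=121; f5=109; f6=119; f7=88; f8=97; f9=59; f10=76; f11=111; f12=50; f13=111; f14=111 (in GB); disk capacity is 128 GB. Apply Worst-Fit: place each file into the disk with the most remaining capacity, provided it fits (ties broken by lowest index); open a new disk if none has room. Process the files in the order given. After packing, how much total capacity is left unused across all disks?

288

disk 1: place f1 (54 GB), 74 GB left
disk 2: place f2 (76 GB), 52 GB left
disk 1: place f3 (66 GB), 8 GB left
disk 3: place f4 (121 GB), 7 GB left
disk 4: place f5 (109 GB), 19 GB left
disk 5: place f6 (119 GB), 9 GB left
disk 6: place f7 (88 GB), 40 GB left
disk 7: place f8 (97 GB), 31 GB left
disk 8: place f9 (59 GB), 69 GB left
disk 9: place f10 (76 GB), 52 GB left
disk 10: place f11 (111 GB), 17 GB left
disk 8: place f12 (50 GB), 19 GB left
disk 11: place f13 (111 GB), 17 GB left
disk 12: place f14 (111 GB), 17 GB left
12 disks × 128 GB = 1536 GB; used 1248 GB; unused 288 GB.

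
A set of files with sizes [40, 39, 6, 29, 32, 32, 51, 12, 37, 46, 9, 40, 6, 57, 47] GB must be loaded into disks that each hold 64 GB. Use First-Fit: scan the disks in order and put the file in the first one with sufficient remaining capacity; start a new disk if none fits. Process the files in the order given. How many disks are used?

disk 1: place 40 GB, 24 GB left
disk 2: place 39 GB, 25 GB left
disk 1: place 6 GB, 18 GB left
disk 3: place 29 GB, 35 GB left
disk 3: place 32 GB, 3 GB left
disk 4: place 32 GB, 32 GB left
disk 5: place 51 GB, 13 GB left
disk 1: place 12 GB, 6 GB left
disk 6: place 37 GB, 27 GB left
disk 7: place 46 GB, 18 GB left
disk 2: place 9 GB, 16 GB left
disk 8: place 40 GB, 24 GB left
disk 1: place 6 GB, 0 GB left
disk 9: place 57 GB, 7 GB left
disk 10: place 47 GB, 17 GB left

10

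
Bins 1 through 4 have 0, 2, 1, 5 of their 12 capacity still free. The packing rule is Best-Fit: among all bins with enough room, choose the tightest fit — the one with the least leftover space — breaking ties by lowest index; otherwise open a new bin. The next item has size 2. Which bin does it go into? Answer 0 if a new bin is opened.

Bins with room: bin 2 (2), bin 4 (5).
Tightest fit is bin 2 with 2 free.

2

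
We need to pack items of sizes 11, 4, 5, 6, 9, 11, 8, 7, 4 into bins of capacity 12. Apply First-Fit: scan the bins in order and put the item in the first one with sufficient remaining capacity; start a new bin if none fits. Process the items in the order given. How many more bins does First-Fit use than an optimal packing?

1

First-Fit: [11] [4,5] [6,4] [9] [11] [8] [7] → 7 bins.
Total size 65; any packing needs at least ⌈65/12⌉ = 6 bins.
An optimal packing achieves that bound: [11] [11] [9] [8,4] [7,5] [6,4] → 6 bins.
Excess: 7 − 6 = 1.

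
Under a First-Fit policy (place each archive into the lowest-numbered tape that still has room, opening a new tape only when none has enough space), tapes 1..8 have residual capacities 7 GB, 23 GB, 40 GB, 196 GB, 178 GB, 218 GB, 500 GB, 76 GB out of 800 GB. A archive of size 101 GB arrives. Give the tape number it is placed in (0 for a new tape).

Tapes with room: tape 4 (196 GB), tape 5 (178 GB), tape 6 (218 GB), tape 7 (500 GB).
The first with room is tape 4.

4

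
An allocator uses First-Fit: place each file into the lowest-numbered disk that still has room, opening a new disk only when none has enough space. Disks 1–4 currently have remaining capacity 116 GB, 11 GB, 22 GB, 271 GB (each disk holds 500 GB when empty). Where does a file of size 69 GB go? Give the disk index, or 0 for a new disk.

1

Disks with room: disk 1 (116 GB), disk 4 (271 GB).
The first with room is disk 1.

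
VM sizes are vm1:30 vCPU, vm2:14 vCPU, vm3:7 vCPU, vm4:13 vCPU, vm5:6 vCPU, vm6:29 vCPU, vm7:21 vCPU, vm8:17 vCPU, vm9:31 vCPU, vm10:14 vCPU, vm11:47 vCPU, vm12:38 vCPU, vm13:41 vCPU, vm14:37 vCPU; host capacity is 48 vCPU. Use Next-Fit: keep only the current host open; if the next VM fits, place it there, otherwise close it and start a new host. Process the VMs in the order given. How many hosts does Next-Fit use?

9 hosts

host 1: place vm1 (30 vCPU), 18 vCPU left
host 1: place vm2 (14 vCPU), 4 vCPU left
host 2: place vm3 (7 vCPU), 41 vCPU left
host 2: place vm4 (13 vCPU), 28 vCPU left
host 2: place vm5 (6 vCPU), 22 vCPU left
host 3: place vm6 (29 vCPU), 19 vCPU left
host 4: place vm7 (21 vCPU), 27 vCPU left
host 4: place vm8 (17 vCPU), 10 vCPU left
host 5: place vm9 (31 vCPU), 17 vCPU left
host 5: place vm10 (14 vCPU), 3 vCPU left
host 6: place vm11 (47 vCPU), 1 vCPU left
host 7: place vm12 (38 vCPU), 10 vCPU left
host 8: place vm13 (41 vCPU), 7 vCPU left
host 9: place vm14 (37 vCPU), 11 vCPU left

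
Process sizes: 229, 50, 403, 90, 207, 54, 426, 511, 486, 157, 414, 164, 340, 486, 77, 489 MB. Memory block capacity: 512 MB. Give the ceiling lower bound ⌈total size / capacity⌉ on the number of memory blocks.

9

Total size = 229 + 50 + 403 + 90 + 207 + 54 + 426 + 511 + 486 + 157 + 414 + 164 + 340 + 486 + 77 + 489 = 4583 MB.
⌈4583 / 512⌉ = 9.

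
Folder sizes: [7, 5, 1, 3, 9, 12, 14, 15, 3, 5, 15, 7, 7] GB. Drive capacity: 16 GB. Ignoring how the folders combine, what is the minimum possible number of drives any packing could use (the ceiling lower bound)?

Total size = 7 + 5 + 1 + 3 + 9 + 12 + 14 + 15 + 3 + 5 + 15 + 7 + 7 = 103 GB.
⌈103 / 16⌉ = 7.

7 drives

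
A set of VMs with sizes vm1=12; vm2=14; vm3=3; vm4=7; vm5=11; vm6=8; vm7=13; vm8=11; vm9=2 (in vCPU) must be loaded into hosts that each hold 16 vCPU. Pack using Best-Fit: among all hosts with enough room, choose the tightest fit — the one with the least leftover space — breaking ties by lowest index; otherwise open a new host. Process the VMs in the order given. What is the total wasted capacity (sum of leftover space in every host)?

vm1 (12 vCPU) → host 1 (remaining 4 vCPU)
vm2 (14 vCPU) → host 2 (remaining 2 vCPU)
vm3 (3 vCPU) → host 1 (remaining 1 vCPU)
vm4 (7 vCPU) → host 3 (remaining 9 vCPU)
vm5 (11 vCPU) → host 4 (remaining 5 vCPU)
vm6 (8 vCPU) → host 3 (remaining 1 vCPU)
vm7 (13 vCPU) → host 5 (remaining 3 vCPU)
vm8 (11 vCPU) → host 6 (remaining 5 vCPU)
vm9 (2 vCPU) → host 2 (remaining 0 vCPU)
6 hosts × 16 vCPU = 96 vCPU; used 81 vCPU; unused 15 vCPU.

15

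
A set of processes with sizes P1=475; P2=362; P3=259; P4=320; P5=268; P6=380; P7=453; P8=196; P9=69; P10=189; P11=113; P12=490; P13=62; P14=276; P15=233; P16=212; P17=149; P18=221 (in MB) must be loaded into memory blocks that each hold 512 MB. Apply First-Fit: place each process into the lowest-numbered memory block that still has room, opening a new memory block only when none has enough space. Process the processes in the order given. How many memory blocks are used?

11 memory blocks

memory block 1: place P1 (475 MB), 37 MB left
memory block 2: place P2 (362 MB), 150 MB left
memory block 3: place P3 (259 MB), 253 MB left
memory block 4: place P4 (320 MB), 192 MB left
memory block 5: place P5 (268 MB), 244 MB left
memory block 6: place P6 (380 MB), 132 MB left
memory block 7: place P7 (453 MB), 59 MB left
memory block 3: place P8 (196 MB), 57 MB left
memory block 2: place P9 (69 MB), 81 MB left
memory block 4: place P10 (189 MB), 3 MB left
memory block 5: place P11 (113 MB), 131 MB left
memory block 8: place P12 (490 MB), 22 MB left
memory block 2: place P13 (62 MB), 19 MB left
memory block 9: place P14 (276 MB), 236 MB left
memory block 9: place P15 (233 MB), 3 MB left
memory block 10: place P16 (212 MB), 300 MB left
memory block 10: place P17 (149 MB), 151 MB left
memory block 11: place P18 (221 MB), 291 MB left
Final memory blocks: [475] [362,69,62] [259,196] [320,189] [268,113] [380] [453] [490] [276,233] [212,149] [221].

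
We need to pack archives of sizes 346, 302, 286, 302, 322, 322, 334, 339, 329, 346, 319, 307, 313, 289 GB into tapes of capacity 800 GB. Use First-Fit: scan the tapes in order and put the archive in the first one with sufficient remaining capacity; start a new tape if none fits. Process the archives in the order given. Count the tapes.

7 tapes

346 GB → tape 1 (remaining 454 GB)
302 GB → tape 1 (remaining 152 GB)
286 GB → tape 2 (remaining 514 GB)
302 GB → tape 2 (remaining 212 GB)
322 GB → tape 3 (remaining 478 GB)
322 GB → tape 3 (remaining 156 GB)
334 GB → tape 4 (remaining 466 GB)
339 GB → tape 4 (remaining 127 GB)
329 GB → tape 5 (remaining 471 GB)
346 GB → tape 5 (remaining 125 GB)
319 GB → tape 6 (remaining 481 GB)
307 GB → tape 6 (remaining 174 GB)
313 GB → tape 7 (remaining 487 GB)
289 GB → tape 7 (remaining 198 GB)
Final tapes: [346,302] [286,302] [322,322] [334,339] [329,346] [319,307] [313,289].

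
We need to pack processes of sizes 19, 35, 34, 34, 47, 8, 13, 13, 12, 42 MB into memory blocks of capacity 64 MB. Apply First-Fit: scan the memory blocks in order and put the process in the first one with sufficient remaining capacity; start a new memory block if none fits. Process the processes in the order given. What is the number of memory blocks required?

19 MB → memory block 1 (remaining 45 MB)
35 MB → memory block 1 (remaining 10 MB)
34 MB → memory block 2 (remaining 30 MB)
34 MB → memory block 3 (remaining 30 MB)
47 MB → memory block 4 (remaining 17 MB)
8 MB → memory block 1 (remaining 2 MB)
13 MB → memory block 2 (remaining 17 MB)
13 MB → memory block 2 (remaining 4 MB)
12 MB → memory block 3 (remaining 18 MB)
42 MB → memory block 5 (remaining 22 MB)
Final memory blocks: [19,35,8] [34,13,13] [34,12] [47] [42].

5 memory blocks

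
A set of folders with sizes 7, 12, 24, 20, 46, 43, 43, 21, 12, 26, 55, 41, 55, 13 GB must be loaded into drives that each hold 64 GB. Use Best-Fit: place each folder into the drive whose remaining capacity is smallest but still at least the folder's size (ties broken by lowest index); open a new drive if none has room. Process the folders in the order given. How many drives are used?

8 drives

drive 1: place 7 GB, 57 GB left
drive 1: place 12 GB, 45 GB left
drive 1: place 24 GB, 21 GB left
drive 1: place 20 GB, 1 GB left
drive 2: place 46 GB, 18 GB left
drive 3: place 43 GB, 21 GB left
drive 4: place 43 GB, 21 GB left
drive 3: place 21 GB, 0 GB left
drive 2: place 12 GB, 6 GB left
drive 5: place 26 GB, 38 GB left
drive 6: place 55 GB, 9 GB left
drive 7: place 41 GB, 23 GB left
drive 8: place 55 GB, 9 GB left
drive 4: place 13 GB, 8 GB left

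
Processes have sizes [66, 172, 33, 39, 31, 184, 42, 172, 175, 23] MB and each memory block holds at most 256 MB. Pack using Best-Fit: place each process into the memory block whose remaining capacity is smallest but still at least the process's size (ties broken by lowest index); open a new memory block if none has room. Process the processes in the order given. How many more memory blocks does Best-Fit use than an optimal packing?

1

Best-Fit: [66,172] [33,39,31] [184,42,23] [172] [175] → 5 memory blocks.
Total size 937 MB; any packing needs at least ⌈937/256⌉ = 4 memory blocks.
An optimal packing achieves that bound: [184,66] [175,42,39] [172,33,31] [172,23] → 4 memory blocks.
Excess: 5 − 4 = 1.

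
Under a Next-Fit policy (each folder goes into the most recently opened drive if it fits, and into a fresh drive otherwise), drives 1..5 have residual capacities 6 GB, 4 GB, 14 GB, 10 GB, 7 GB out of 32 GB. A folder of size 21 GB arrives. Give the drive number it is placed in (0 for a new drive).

Next-Fit only looks at drive 5, which has 7 GB free.
21 GB does not fit, so a new drive is opened.

0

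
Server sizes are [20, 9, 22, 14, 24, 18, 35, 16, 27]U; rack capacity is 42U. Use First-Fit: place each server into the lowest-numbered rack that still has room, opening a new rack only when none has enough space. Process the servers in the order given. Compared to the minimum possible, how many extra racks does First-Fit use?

1

First-Fit: [20,9] [22,14] [24,18] [35] [16] [27] → 6 racks.
Total size 185U; any packing needs at least ⌈185/42⌉ = 5 racks.
An optimal packing achieves that bound: [35] [27,14] [24,18] [22,20] [16,9] → 5 racks.
Excess: 6 − 5 = 1.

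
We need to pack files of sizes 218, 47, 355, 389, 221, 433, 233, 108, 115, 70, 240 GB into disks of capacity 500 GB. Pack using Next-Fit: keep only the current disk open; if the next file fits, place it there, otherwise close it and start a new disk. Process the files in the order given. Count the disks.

7 disks

218 GB → disk 1 (remaining 282 GB)
47 GB → disk 1 (remaining 235 GB)
355 GB → disk 2 (remaining 145 GB)
389 GB → disk 3 (remaining 111 GB)
221 GB → disk 4 (remaining 279 GB)
433 GB → disk 5 (remaining 67 GB)
233 GB → disk 6 (remaining 267 GB)
108 GB → disk 6 (remaining 159 GB)
115 GB → disk 6 (remaining 44 GB)
70 GB → disk 7 (remaining 430 GB)
240 GB → disk 7 (remaining 190 GB)
Final disks: [218,47] [355] [389] [221] [433] [233,108,115] [70,240].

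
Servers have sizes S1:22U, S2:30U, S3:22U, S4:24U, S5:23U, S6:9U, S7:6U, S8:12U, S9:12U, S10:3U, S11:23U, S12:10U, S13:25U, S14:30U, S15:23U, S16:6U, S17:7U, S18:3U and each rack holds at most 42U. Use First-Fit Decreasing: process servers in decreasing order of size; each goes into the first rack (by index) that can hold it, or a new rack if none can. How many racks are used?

9

Sorted descending: 30, 30, 25, 24, 23, 23, 23, 22, 22, 12, 12, 10, 9, 7, 6, 6, 3, 3.
Put 30U in rack 1; 12U remain.
Put 30U in rack 2; 12U remain.
Put 25U in rack 3; 17U remain.
Put 24U in rack 4; 18U remain.
Put 23U in rack 5; 19U remain.
Put 23U in rack 6; 19U remain.
Put 23U in rack 7; 19U remain.
Put 22U in rack 8; 20U remain.
Put 22U in rack 9; 20U remain.
Put 12U in rack 1; 0U remain.
Put 12U in rack 2; 0U remain.
Put 10U in rack 3; 7U remain.
Put 9U in rack 4; 9U remain.
Put 7U in rack 3; 0U remain.
Put 6U in rack 4; 3U remain.
Put 6U in rack 5; 13U remain.
Put 3U in rack 4; 0U remain.
Put 3U in rack 5; 10U remain.
Final racks: [30,12] [30,12] [25,10,7] [24,9,6,3] [23,6,3] [23] [23] [22] [22].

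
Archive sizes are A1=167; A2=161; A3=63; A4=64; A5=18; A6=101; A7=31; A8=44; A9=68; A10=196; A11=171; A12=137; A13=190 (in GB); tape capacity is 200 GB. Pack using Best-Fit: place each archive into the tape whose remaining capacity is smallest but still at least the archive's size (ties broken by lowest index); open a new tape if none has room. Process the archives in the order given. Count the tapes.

8 tapes

A1 (167 GB) → tape 1 (remaining 33 GB)
A2 (161 GB) → tape 2 (remaining 39 GB)
A3 (63 GB) → tape 3 (remaining 137 GB)
A4 (64 GB) → tape 3 (remaining 73 GB)
A5 (18 GB) → tape 1 (remaining 15 GB)
A6 (101 GB) → tape 4 (remaining 99 GB)
A7 (31 GB) → tape 2 (remaining 8 GB)
A8 (44 GB) → tape 3 (remaining 29 GB)
A9 (68 GB) → tape 4 (remaining 31 GB)
A10 (196 GB) → tape 5 (remaining 4 GB)
A11 (171 GB) → tape 6 (remaining 29 GB)
A12 (137 GB) → tape 7 (remaining 63 GB)
A13 (190 GB) → tape 8 (remaining 10 GB)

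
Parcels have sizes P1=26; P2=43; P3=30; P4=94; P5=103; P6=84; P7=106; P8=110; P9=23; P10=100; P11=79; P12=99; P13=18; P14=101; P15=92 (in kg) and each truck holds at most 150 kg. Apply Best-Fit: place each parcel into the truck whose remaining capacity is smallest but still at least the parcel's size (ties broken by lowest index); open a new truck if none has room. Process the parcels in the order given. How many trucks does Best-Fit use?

11

P1 (26 kg) → truck 1 (remaining 124 kg)
P2 (43 kg) → truck 1 (remaining 81 kg)
P3 (30 kg) → truck 1 (remaining 51 kg)
P4 (94 kg) → truck 2 (remaining 56 kg)
P5 (103 kg) → truck 3 (remaining 47 kg)
P6 (84 kg) → truck 4 (remaining 66 kg)
P7 (106 kg) → truck 5 (remaining 44 kg)
P8 (110 kg) → truck 6 (remaining 40 kg)
P9 (23 kg) → truck 6 (remaining 17 kg)
P10 (100 kg) → truck 7 (remaining 50 kg)
P11 (79 kg) → truck 8 (remaining 71 kg)
P12 (99 kg) → truck 9 (remaining 51 kg)
P13 (18 kg) → truck 5 (remaining 26 kg)
P14 (101 kg) → truck 10 (remaining 49 kg)
P15 (92 kg) → truck 11 (remaining 58 kg)
Final trucks: [26,43,30] [94] [103] [84] [106,18] [110,23] [100] [79] [99] [101] [92].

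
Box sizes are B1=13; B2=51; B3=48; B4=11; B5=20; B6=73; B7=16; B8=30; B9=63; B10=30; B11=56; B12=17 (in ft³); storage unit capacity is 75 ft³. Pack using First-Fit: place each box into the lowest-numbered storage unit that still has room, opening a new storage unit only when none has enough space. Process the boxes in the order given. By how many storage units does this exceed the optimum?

First-Fit: [13,51,11] [48,20] [73] [16,30,17] [63] [30] [56] → 7 storage units.
Total size 428 ft³; any packing needs at least ⌈428/75⌉ = 6 storage units.
An optimal packing achieves that bound: [73] [63,11] [56,17] [51,20] [48,16] [30,30,13] → 6 storage units.
Excess: 7 − 6 = 1.

1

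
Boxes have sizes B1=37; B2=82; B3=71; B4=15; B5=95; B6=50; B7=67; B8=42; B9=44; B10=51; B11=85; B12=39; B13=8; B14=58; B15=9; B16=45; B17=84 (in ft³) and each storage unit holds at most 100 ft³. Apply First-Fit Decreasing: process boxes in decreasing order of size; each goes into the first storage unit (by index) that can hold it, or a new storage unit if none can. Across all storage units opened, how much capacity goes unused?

Sorted descending: 95, 85, 84, 82, 71, 67, 58, 51, 50, 45, 44, 42, 39, 37, 15, 9, 8.
95 ft³ → storage unit 1 (remaining 5 ft³)
85 ft³ → storage unit 2 (remaining 15 ft³)
84 ft³ → storage unit 3 (remaining 16 ft³)
82 ft³ → storage unit 4 (remaining 18 ft³)
71 ft³ → storage unit 5 (remaining 29 ft³)
67 ft³ → storage unit 6 (remaining 33 ft³)
58 ft³ → storage unit 7 (remaining 42 ft³)
51 ft³ → storage unit 8 (remaining 49 ft³)
50 ft³ → storage unit 9 (remaining 50 ft³)
45 ft³ → storage unit 8 (remaining 4 ft³)
44 ft³ → storage unit 9 (remaining 6 ft³)
42 ft³ → storage unit 7 (remaining 0 ft³)
39 ft³ → storage unit 10 (remaining 61 ft³)
37 ft³ → storage unit 10 (remaining 24 ft³)
15 ft³ → storage unit 2 (remaining 0 ft³)
9 ft³ → storage unit 3 (remaining 7 ft³)
8 ft³ → storage unit 4 (remaining 10 ft³)
10 storage units × 100 ft³ = 1000 ft³; used 882 ft³; unused 118 ft³.

118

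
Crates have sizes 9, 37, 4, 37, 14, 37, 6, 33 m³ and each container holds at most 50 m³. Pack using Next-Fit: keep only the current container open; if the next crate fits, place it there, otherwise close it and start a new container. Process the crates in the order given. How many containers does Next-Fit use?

9 m³ → container 1 (remaining 41 m³)
37 m³ → container 1 (remaining 4 m³)
4 m³ → container 1 (remaining 0 m³)
37 m³ → container 2 (remaining 13 m³)
14 m³ → container 3 (remaining 36 m³)
37 m³ → container 4 (remaining 13 m³)
6 m³ → container 4 (remaining 7 m³)
33 m³ → container 5 (remaining 17 m³)

5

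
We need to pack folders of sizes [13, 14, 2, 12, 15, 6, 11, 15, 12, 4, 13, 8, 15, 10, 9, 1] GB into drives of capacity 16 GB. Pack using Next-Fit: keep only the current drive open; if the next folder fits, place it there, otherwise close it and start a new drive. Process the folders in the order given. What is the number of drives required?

13 GB → drive 1 (remaining 3 GB)
14 GB → drive 2 (remaining 2 GB)
2 GB → drive 2 (remaining 0 GB)
12 GB → drive 3 (remaining 4 GB)
15 GB → drive 4 (remaining 1 GB)
6 GB → drive 5 (remaining 10 GB)
11 GB → drive 6 (remaining 5 GB)
15 GB → drive 7 (remaining 1 GB)
12 GB → drive 8 (remaining 4 GB)
4 GB → drive 8 (remaining 0 GB)
13 GB → drive 9 (remaining 3 GB)
8 GB → drive 10 (remaining 8 GB)
15 GB → drive 11 (remaining 1 GB)
10 GB → drive 12 (remaining 6 GB)
9 GB → drive 13 (remaining 7 GB)
1 GB → drive 13 (remaining 6 GB)

13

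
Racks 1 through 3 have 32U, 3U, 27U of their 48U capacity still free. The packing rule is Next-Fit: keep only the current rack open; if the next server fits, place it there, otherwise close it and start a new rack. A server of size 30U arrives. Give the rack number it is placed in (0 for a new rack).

0

Next-Fit only looks at rack 3, which has 27U free.
30U does not fit, so a new rack is opened.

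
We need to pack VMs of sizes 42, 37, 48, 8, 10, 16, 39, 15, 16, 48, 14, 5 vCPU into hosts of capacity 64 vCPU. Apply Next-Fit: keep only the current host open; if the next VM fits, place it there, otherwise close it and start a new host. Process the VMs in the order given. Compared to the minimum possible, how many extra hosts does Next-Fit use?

Next-Fit: [42] [37] [48,8] [10,16] [39,15] [16,48] [14,5] → 7 hosts.
Total size 298 vCPU; any packing needs at least ⌈298/64⌉ = 5 hosts.
An optimal packing achieves that bound: [48,16] [48,16] [42,15,5] [39,14,10] [37,8] → 5 hosts.
Excess: 7 − 5 = 2.

2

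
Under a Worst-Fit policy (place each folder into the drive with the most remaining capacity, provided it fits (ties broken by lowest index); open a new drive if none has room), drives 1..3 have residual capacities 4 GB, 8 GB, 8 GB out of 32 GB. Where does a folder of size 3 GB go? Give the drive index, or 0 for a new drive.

2

Drives with room: drive 1 (4 GB), drive 2 (8 GB), drive 3 (8 GB).
Most room is drive 2 with 8 GB free.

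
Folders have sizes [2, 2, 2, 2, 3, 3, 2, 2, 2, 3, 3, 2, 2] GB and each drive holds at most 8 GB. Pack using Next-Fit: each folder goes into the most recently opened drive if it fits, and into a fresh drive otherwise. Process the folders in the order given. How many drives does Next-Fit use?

4

Put 2 GB in drive 1; 6 GB remain.
Put 2 GB in drive 1; 4 GB remain.
Put 2 GB in drive 1; 2 GB remain.
Put 2 GB in drive 1; 0 GB remain.
Put 3 GB in drive 2; 5 GB remain.
Put 3 GB in drive 2; 2 GB remain.
Put 2 GB in drive 2; 0 GB remain.
Put 2 GB in drive 3; 6 GB remain.
Put 2 GB in drive 3; 4 GB remain.
Put 3 GB in drive 3; 1 GB remain.
Put 3 GB in drive 4; 5 GB remain.
Put 2 GB in drive 4; 3 GB remain.
Put 2 GB in drive 4; 1 GB remain.
Final drives: [2,2,2,2] [3,3,2] [2,2,3] [3,2,2].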